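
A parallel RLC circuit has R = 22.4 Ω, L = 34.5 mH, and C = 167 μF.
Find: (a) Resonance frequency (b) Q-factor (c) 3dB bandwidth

Step 1 — Resonance: ω₀ = 1/√(LC) = 1/√(0.0345·0.000167) = 416.6 rad/s.
Step 2 — f₀ = ω₀/(2π) = 66.31 Hz.
Step 3 — Parallel Q: Q = R/(ω₀L) = 22.4/(416.6·0.0345) = 1.558.
Step 4 — Bandwidth: Δω = ω₀/Q = 267.3 rad/s; BW = Δω/(2π) = 42.55 Hz.

(a) f₀ = 66.31 Hz  (b) Q = 1.558  (c) BW = 42.55 Hz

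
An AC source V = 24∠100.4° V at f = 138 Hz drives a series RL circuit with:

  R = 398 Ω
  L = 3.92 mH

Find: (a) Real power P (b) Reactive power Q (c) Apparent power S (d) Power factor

Step 1 — Angular frequency: ω = 2π·f = 2π·138 = 867.1 rad/s.
Step 2 — Component impedances:
  R: Z = R = 398 Ω
  L: Z = jωL = j·867.1·0.00392 = 0 + j3.399 Ω
Step 3 — Series combination: Z_total = R + L = 398 + j3.399 Ω = 398∠0.5° Ω.
Step 4 — Source phasor: V = 24∠100.4° V = -4.332 + j23.61 V.
Step 5 — Current: I = V / Z = -0.01038 + j0.0594 A = 0.0603∠99.9° A.
Step 6 — Complex power: S = V·I* = 1.447 + j0.01236 VA.
Step 7 — Real power: P = Re(S) = 1.447 W.
Step 8 — Reactive power: Q = Im(S) = 0.01236 VAR.
Step 9 — Apparent power: |S| = 1.447 VA.
Step 10 — Power factor: PF = P/|S| = 1 (lagging).

(a) P = 1.447 W  (b) Q = 0.01236 VAR  (c) S = 1.447 VA  (d) PF = 1 (lagging)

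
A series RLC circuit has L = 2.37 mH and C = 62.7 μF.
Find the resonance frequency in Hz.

Step 1 — Resonance condition Im(Z)=0 gives ω₀ = 1/√(LC).
Step 2 — ω₀ = 1/√(0.00237·6.27e-05) = 2594 rad/s.
Step 3 — f₀ = ω₀/(2π) = 412.9 Hz.

f₀ = 412.9 Hz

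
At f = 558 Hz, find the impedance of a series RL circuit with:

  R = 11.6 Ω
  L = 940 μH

Step 1 — Angular frequency: ω = 2π·f = 2π·558 = 3506 rad/s.
Step 2 — Component impedances:
  R: Z = R = 11.6 Ω
  L: Z = jωL = j·3506·0.00094 = 0 + j3.296 Ω
Step 3 — Series combination: Z_total = R + L = 11.6 + j3.296 Ω = 12.06∠15.9° Ω.

Z = 11.6 + j3.296 Ω = 12.06∠15.9° Ω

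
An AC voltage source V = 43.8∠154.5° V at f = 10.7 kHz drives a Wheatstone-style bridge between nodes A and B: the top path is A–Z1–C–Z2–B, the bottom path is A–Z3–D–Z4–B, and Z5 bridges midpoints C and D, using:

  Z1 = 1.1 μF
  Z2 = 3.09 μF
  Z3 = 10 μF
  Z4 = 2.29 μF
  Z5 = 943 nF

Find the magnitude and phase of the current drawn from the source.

Step 1 — Angular frequency: ω = 2π·f = 2π·1.07e+04 = 6.723e+04 rad/s.
Step 2 — Component impedances:
  Z1: Z = 1/(jωC) = -j/(ω·C) = 0 - j13.52 Ω
  Z2: Z = 1/(jωC) = -j/(ω·C) = 0 - j4.814 Ω
  Z3: Z = 1/(jωC) = -j/(ω·C) = 0 - j1.487 Ω
  Z4: Z = 1/(jωC) = -j/(ω·C) = 0 - j6.495 Ω
  Z5: Z = 1/(jωC) = -j/(ω·C) = 0 - j15.77 Ω
Step 3 — Bridge requires nodal analysis (the Z5 bridge couples midpoints C and D, so the two paths cannot be reduced to a simple series/parallel combination). Setting node B to ground and injecting 1 A at node A, the 3-node admittance system at A, C, D solves to V_A = Z_AB = 0 - j5.139 Ω = 5.139∠-90.0° Ω.
Step 4 — Source phasor: V = 43.8∠154.5° V = -39.53 + j18.86 V.
Step 5 — Ohm's law: I = V / Z_total = (-39.53 + j18.86) / (0 - j5.139) = -3.669 - j7.693 A.
Step 6 — Convert to polar: |I| = 8.524 A, ∠I = -115.5°.

I = 8.524∠-115.5° A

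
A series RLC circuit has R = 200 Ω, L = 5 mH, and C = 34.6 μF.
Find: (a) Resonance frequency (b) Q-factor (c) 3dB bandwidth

Step 1 — Resonance: ω₀ = 1/√(LC) = 1/√(0.005·3.46e-05) = 2404 rad/s.
Step 2 — f₀ = ω₀/(2π) = 382.6 Hz.
Step 3 — Series Q: Q = ω₀L/R = 2404·0.005/200 = 0.06011.
Step 4 — Bandwidth: Δω = ω₀/Q = 4e+04 rad/s; BW = Δω/(2π) = 6366 Hz.

(a) f₀ = 382.6 Hz  (b) Q = 0.06011  (c) BW = 6366 Hz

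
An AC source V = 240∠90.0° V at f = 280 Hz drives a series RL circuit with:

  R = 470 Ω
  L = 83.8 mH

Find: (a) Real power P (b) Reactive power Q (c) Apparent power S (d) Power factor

Step 1 — Angular frequency: ω = 2π·f = 2π·280 = 1759 rad/s.
Step 2 — Component impedances:
  R: Z = R = 470 Ω
  L: Z = jωL = j·1759·0.0838 = 0 + j147.4 Ω
Step 3 — Series combination: Z_total = R + L = 470 + j147.4 Ω = 492.6∠17.4° Ω.
Step 4 — Source phasor: V = 240∠90.0° V = 0 + j240 V.
Step 5 — Current: I = V / Z = 0.1458 + j0.4649 A = 0.4872∠72.6° A.
Step 6 — Complex power: S = V·I* = 111.6 + j35 VA.
Step 7 — Real power: P = Re(S) = 111.6 W.
Step 8 — Reactive power: Q = Im(S) = 35 VAR.
Step 9 — Apparent power: |S| = 116.9 VA.
Step 10 — Power factor: PF = P/|S| = 0.9542 (lagging).

(a) P = 111.6 W  (b) Q = 35 VAR  (c) S = 116.9 VA  (d) PF = 0.9542 (lagging)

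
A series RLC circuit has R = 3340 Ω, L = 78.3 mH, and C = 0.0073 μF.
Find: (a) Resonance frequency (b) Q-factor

Step 1 — Resonance condition Im(Z)=0 gives ω₀ = 1/√(LC).
Step 2 — ω₀ = 1/√(0.0783·7.3e-09) = 4.183e+04 rad/s.
Step 3 — f₀ = ω₀/(2π) = 6657 Hz.
Step 4 — Series Q: Q = ω₀L/R = 4.183e+04·0.0783/3340 = 0.9806.

(a) f₀ = 6657 Hz  (b) Q = 0.9806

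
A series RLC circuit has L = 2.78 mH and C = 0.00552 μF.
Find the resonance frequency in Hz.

Step 1 — Resonance condition Im(Z)=0 gives ω₀ = 1/√(LC).
Step 2 — ω₀ = 1/√(0.00278·5.52e-09) = 2.553e+05 rad/s.
Step 3 — f₀ = ω₀/(2π) = 4.063e+04 Hz.

f₀ = 4.063e+04 Hz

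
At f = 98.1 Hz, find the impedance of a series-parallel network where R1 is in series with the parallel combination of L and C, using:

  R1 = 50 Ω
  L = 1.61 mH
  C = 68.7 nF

Step 1 — Angular frequency: ω = 2π·f = 2π·98.1 = 616.4 rad/s.
Step 2 — Component impedances:
  R1: Z = R = 50 Ω
  L: Z = jωL = j·616.4·0.00161 = 0 + j0.9924 Ω
  C: Z = 1/(jωC) = -j/(ω·C) = 0 - j2.362e+04 Ω
Step 3 — Parallel branch: L || C = 1/(1/L + 1/C) = 0 + j0.9924 Ω.
Step 4 — Series with R1: Z_total = R1 + (L || C) = 50 + j0.9924 Ω = 50.01∠1.1° Ω.

Z = 50 + j0.9924 Ω = 50.01∠1.1° Ω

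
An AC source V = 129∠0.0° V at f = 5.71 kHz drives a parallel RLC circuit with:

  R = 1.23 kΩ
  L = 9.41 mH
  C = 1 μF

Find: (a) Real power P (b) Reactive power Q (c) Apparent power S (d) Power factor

Step 1 — Angular frequency: ω = 2π·f = 2π·5710 = 3.588e+04 rad/s.
Step 2 — Component impedances:
  R: Z = R = 1230 Ω
  L: Z = jωL = j·3.588e+04·0.00941 = 0 + j337.6 Ω
  C: Z = 1/(jωC) = -j/(ω·C) = 0 - j27.87 Ω
Step 3 — Parallel combination: 1/Z_total = 1/R + 1/L + 1/C; Z_total = 0.75 - j30.36 Ω = 30.37∠-88.6° Ω.
Step 4 — Source phasor: V = 129∠0.0° V = 129 V.
Step 5 — Current: I = V / Z = 0.1049 + j4.246 A = 4.247∠88.6° A.
Step 6 — Complex power: S = V·I* = 13.53 - j547.7 VA.
Step 7 — Real power: P = Re(S) = 13.53 W.
Step 8 — Reactive power: Q = Im(S) = -547.7 VAR.
Step 9 — Apparent power: |S| = 547.9 VA.
Step 10 — Power factor: PF = P/|S| = 0.02469 (leading).

(a) P = 13.53 W  (b) Q = -547.7 VAR  (c) S = 547.9 VA  (d) PF = 0.02469 (leading)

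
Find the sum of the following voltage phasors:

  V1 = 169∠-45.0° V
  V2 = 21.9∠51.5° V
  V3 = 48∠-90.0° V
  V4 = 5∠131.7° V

Step 1 — Convert each phasor to rectangular form:
  V1 = 169·(cos(-45.0°) + j·sin(-45.0°)) = 119.5 - j119.5 V
  V2 = 21.9·(cos(51.5°) + j·sin(51.5°)) = 13.63 + j17.14 V
  V3 = 48·(cos(-90.0°) + j·sin(-90.0°)) = 0 - j48 V
  V4 = 5·(cos(131.7°) + j·sin(131.7°)) = -3.326 + j3.733 V
Step 2 — Sum components: V_total = 129.8 - j146.6 V.
Step 3 — Convert to polar: |V_total| = 195.8 V, ∠V_total = -48.5°.

V_total = 195.8∠-48.5° V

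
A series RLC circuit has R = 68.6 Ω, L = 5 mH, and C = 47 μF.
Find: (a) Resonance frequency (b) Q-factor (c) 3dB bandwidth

Step 1 — Resonance: ω₀ = 1/√(LC) = 1/√(0.005·4.7e-05) = 2063 rad/s.
Step 2 — f₀ = ω₀/(2π) = 328.3 Hz.
Step 3 — Series Q: Q = ω₀L/R = 2063·0.005/68.6 = 0.1504.
Step 4 — Bandwidth: Δω = ω₀/Q = 1.372e+04 rad/s; BW = Δω/(2π) = 2184 Hz.

(a) f₀ = 328.3 Hz  (b) Q = 0.1504  (c) BW = 2184 Hz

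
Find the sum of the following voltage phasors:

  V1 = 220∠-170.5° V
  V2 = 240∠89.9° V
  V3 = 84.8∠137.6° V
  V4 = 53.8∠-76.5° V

Step 1 — Convert each phasor to rectangular form:
  V1 = 220·(cos(-170.5°) + j·sin(-170.5°)) = -217 - j36.31 V
  V2 = 240·(cos(89.9°) + j·sin(89.9°)) = 0.4189 + j240 V
  V3 = 84.8·(cos(137.6°) + j·sin(137.6°)) = -62.62 + j57.18 V
  V4 = 53.8·(cos(-76.5°) + j·sin(-76.5°)) = 12.56 - j52.31 V
Step 2 — Sum components: V_total = -266.6 + j208.6 V.
Step 3 — Convert to polar: |V_total| = 338.5 V, ∠V_total = 142.0°.

V_total = 338.5∠142.0° V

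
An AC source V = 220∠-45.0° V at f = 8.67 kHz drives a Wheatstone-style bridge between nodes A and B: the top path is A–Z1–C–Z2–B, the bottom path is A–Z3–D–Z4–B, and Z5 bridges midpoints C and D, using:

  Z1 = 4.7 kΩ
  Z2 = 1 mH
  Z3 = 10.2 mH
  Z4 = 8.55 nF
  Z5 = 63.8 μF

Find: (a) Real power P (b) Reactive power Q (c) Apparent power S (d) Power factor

Step 1 — Angular frequency: ω = 2π·f = 2π·8670 = 5.448e+04 rad/s.
Step 2 — Component impedances:
  Z1: Z = R = 4700 Ω
  Z2: Z = jωL = j·5.448e+04·0.001 = 0 + j54.48 Ω
  Z3: Z = jωL = j·5.448e+04·0.0102 = 0 + j555.6 Ω
  Z4: Z = 1/(jωC) = -j/(ω·C) = 0 - j2147 Ω
  Z5: Z = 1/(jωC) = -j/(ω·C) = 0 - j0.2877 Ω
Step 3 — Bridge requires nodal analysis (the Z5 bridge couples midpoints C and D, so the two paths cannot be reduced to a simple series/parallel combination). Setting node B to ground and injecting 1 A at node A, the 3-node admittance system at A, C, D solves to V_A = Z_AB = 64.72 + j603.6 Ω = 607.1∠83.9° Ω.
Step 4 — Source phasor: V = 220∠-45.0° V = 155.6 - j155.6 V.
Step 5 — Current: I = V / Z = -0.2275 - j0.2821 A = 0.3624∠-128.9° A.
Step 6 — Complex power: S = V·I* = 8.5 + j79.28 VA.
Step 7 — Real power: P = Re(S) = 8.5 W.
Step 8 — Reactive power: Q = Im(S) = 79.28 VAR.
Step 9 — Apparent power: |S| = 79.73 VA.
Step 10 — Power factor: PF = P/|S| = 0.1066 (lagging).

(a) P = 8.5 W  (b) Q = 79.28 VAR  (c) S = 79.73 VA  (d) PF = 0.1066 (lagging)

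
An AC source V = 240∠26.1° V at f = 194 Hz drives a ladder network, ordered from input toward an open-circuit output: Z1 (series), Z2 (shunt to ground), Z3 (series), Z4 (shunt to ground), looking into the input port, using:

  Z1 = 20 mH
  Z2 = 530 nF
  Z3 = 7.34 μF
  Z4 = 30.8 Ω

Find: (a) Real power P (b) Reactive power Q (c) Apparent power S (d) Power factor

Step 1 — Angular frequency: ω = 2π·f = 2π·194 = 1219 rad/s.
Step 2 — Component impedances:
  Z1: Z = jωL = j·1219·0.02 = 0 + j24.38 Ω
  Z2: Z = 1/(jωC) = -j/(ω·C) = 0 - j1548 Ω
  Z3: Z = 1/(jωC) = -j/(ω·C) = 0 - j111.8 Ω
  Z4: Z = R = 30.8 Ω
Step 3 — Ladder network (open output): work backward from the far end, alternating series and parallel combinations. Z_in = 26.78 - j80.36 Ω = 84.71∠-71.6° Ω.
Step 4 — Source phasor: V = 240∠26.1° V = 215.5 + j105.6 V.
Step 5 — Current: I = V / Z = -0.3781 + j2.808 A = 2.833∠97.7° A.
Step 6 — Complex power: S = V·I* = 215 - j645.1 VA.
Step 7 — Real power: P = Re(S) = 215 W.
Step 8 — Reactive power: Q = Im(S) = -645.1 VAR.
Step 9 — Apparent power: |S| = 680 VA.
Step 10 — Power factor: PF = P/|S| = 0.3162 (leading).

(a) P = 215 W  (b) Q = -645.1 VAR  (c) S = 680 VA  (d) PF = 0.3162 (leading)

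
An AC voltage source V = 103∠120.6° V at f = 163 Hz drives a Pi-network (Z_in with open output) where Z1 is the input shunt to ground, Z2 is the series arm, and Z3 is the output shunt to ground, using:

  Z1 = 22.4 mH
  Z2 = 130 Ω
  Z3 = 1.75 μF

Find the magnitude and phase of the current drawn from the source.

Step 1 — Angular frequency: ω = 2π·f = 2π·163 = 1024 rad/s.
Step 2 — Component impedances:
  Z1: Z = jωL = j·1024·0.0224 = 0 + j22.94 Ω
  Z2: Z = R = 130 Ω
  Z3: Z = 1/(jωC) = -j/(ω·C) = 0 - j557.9 Ω
Step 3 — With open output, the series arm Z2 and the output shunt Z3 appear in series to ground: Z2 + Z3 = 130 - j557.9 Ω.
Step 4 — Parallel with input shunt Z1: Z_in = Z1 || (Z2 + Z3) = 0.2257 + j23.87 Ω = 23.87∠89.5° Ω.
Step 5 — Source phasor: V = 103∠120.6° V = -52.43 + j88.66 V.
Step 6 — Ohm's law: I = V / Z_total = (-52.43 + j88.66) / (0.2257 + j23.87) = 3.693 + j2.231 A.
Step 7 — Convert to polar: |I| = 4.315 A, ∠I = 31.1°.

I = 4.315∠31.1° A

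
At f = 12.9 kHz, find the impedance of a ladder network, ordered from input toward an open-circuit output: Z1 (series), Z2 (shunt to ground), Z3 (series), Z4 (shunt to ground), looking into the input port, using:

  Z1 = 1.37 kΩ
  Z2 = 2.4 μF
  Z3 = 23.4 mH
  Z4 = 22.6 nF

Step 1 — Angular frequency: ω = 2π·f = 2π·1.29e+04 = 8.105e+04 rad/s.
Step 2 — Component impedances:
  Z1: Z = R = 1370 Ω
  Z2: Z = 1/(jωC) = -j/(ω·C) = 0 - j5.141 Ω
  Z3: Z = jωL = j·8.105e+04·0.0234 = 0 + j1897 Ω
  Z4: Z = 1/(jωC) = -j/(ω·C) = 0 - j545.9 Ω
Step 3 — Ladder network (open output): work backward from the far end, alternating series and parallel combinations. Z_in = 1370 - j5.16 Ω = 1370∠-0.2° Ω.

Z = 1370 - j5.16 Ω = 1370∠-0.2° Ω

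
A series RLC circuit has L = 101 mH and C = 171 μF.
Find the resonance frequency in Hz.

Step 1 — Resonance condition Im(Z)=0 gives ω₀ = 1/√(LC).
Step 2 — ω₀ = 1/√(0.101·0.000171) = 240.6 rad/s.
Step 3 — f₀ = ω₀/(2π) = 38.3 Hz.

f₀ = 38.3 Hz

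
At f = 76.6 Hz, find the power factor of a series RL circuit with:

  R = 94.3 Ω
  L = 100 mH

Step 1 — Angular frequency: ω = 2π·f = 2π·76.6 = 481.3 rad/s.
Step 2 — Component impedances:
  R: Z = R = 94.3 Ω
  L: Z = jωL = j·481.3·0.1 = 0 + j48.13 Ω
Step 3 — Series combination: Z_total = R + L = 94.3 + j48.13 Ω = 105.9∠27.0° Ω.
Step 4 — Power factor: PF = cos(φ) = Re(Z)/|Z| = 94.3/105.87 = 0.8907.
Step 5 — Type: Im(Z) = 48.13 ⇒ lagging (phase φ = 27.0°).

PF = 0.8907 (lagging, φ = 27.0°)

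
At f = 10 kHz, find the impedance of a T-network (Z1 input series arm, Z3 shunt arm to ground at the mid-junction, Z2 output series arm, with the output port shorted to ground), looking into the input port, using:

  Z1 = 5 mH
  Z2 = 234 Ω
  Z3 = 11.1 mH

Step 1 — Angular frequency: ω = 2π·f = 2π·1e+04 = 6.283e+04 rad/s.
Step 2 — Component impedances:
  Z1: Z = jωL = j·6.283e+04·0.005 = 0 + j314.2 Ω
  Z2: Z = R = 234 Ω
  Z3: Z = jωL = j·6.283e+04·0.0111 = 0 + j697.4 Ω
Step 3 — With the output port shorted to ground, the output series arm Z2 runs from the junction to ground; the shunt arm Z3 also runs from the junction to ground. They appear in parallel: Z3 || Z2 = 210.3 + j70.57 Ω.
Step 4 — Series with input arm Z1: Z_in = Z1 + (Z3 || Z2) = 210.3 + j384.7 Ω = 438.5∠61.3° Ω.

Z = 210.3 + j384.7 Ω = 438.5∠61.3° Ω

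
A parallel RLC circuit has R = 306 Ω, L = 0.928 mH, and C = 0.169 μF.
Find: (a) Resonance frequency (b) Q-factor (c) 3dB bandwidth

Step 1 — Resonance: ω₀ = 1/√(LC) = 1/√(0.000928·1.69e-07) = 7.985e+04 rad/s.
Step 2 — f₀ = ω₀/(2π) = 1.271e+04 Hz.
Step 3 — Parallel Q: Q = R/(ω₀L) = 306/(7.985e+04·0.000928) = 4.129.
Step 4 — Bandwidth: Δω = ω₀/Q = 1.934e+04 rad/s; BW = Δω/(2π) = 3078 Hz.

(a) f₀ = 1.271e+04 Hz  (b) Q = 4.129  (c) BW = 3078 Hz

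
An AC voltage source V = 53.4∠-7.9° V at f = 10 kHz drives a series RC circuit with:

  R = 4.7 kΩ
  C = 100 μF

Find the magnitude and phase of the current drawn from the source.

Step 1 — Angular frequency: ω = 2π·f = 2π·1e+04 = 6.283e+04 rad/s.
Step 2 — Component impedances:
  R: Z = R = 4700 Ω
  C: Z = 1/(jωC) = -j/(ω·C) = 0 - j0.1592 Ω
Step 3 — Series combination: Z_total = R + C = 4700 - j0.1592 Ω = 4700∠-0.0° Ω.
Step 4 — Source phasor: V = 53.4∠-7.9° V = 52.89 - j7.34 V.
Step 5 — Ohm's law: I = V / Z_total = (52.89 - j7.34) / (4700 - j0.1592) = 0.01125 - j0.001561 A.
Step 6 — Convert to polar: |I| = 0.01136 A, ∠I = -7.9°.

I = 0.01136∠-7.9° A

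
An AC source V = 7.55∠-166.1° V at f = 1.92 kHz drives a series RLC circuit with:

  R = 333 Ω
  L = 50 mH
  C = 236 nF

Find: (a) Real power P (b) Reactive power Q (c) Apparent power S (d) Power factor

Step 1 — Angular frequency: ω = 2π·f = 2π·1920 = 1.206e+04 rad/s.
Step 2 — Component impedances:
  R: Z = R = 333 Ω
  L: Z = jωL = j·1.206e+04·0.05 = 0 + j603.2 Ω
  C: Z = 1/(jωC) = -j/(ω·C) = 0 - j351.2 Ω
Step 3 — Series combination: Z_total = R + L + C = 333 + j251.9 Ω = 417.6∠37.1° Ω.
Step 4 — Source phasor: V = 7.55∠-166.1° V = -7.329 - j1.814 V.
Step 5 — Current: I = V / Z = -0.01662 + j0.007126 A = 0.01808∠156.8° A.
Step 6 — Complex power: S = V·I* = 0.1089 + j0.08236 VA.
Step 7 — Real power: P = Re(S) = 0.1089 W.
Step 8 — Reactive power: Q = Im(S) = 0.08236 VAR.
Step 9 — Apparent power: |S| = 0.1365 VA.
Step 10 — Power factor: PF = P/|S| = 0.7975 (lagging).

(a) P = 0.1089 W  (b) Q = 0.08236 VAR  (c) S = 0.1365 VA  (d) PF = 0.7975 (lagging)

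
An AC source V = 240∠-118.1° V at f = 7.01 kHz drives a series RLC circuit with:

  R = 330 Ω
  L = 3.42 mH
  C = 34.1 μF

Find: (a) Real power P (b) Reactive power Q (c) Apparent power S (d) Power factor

Step 1 — Angular frequency: ω = 2π·f = 2π·7010 = 4.405e+04 rad/s.
Step 2 — Component impedances:
  R: Z = R = 330 Ω
  L: Z = jωL = j·4.405e+04·0.00342 = 0 + j150.6 Ω
  C: Z = 1/(jωC) = -j/(ω·C) = 0 - j0.6658 Ω
Step 3 — Series combination: Z_total = R + L + C = 330 + j150 Ω = 362.5∠24.4° Ω.
Step 4 — Source phasor: V = 240∠-118.1° V = -113 - j211.7 V.
Step 5 — Current: I = V / Z = -0.5256 - j0.4027 A = 0.6621∠-142.5° A.
Step 6 — Complex power: S = V·I* = 144.7 + j65.74 VA.
Step 7 — Real power: P = Re(S) = 144.7 W.
Step 8 — Reactive power: Q = Im(S) = 65.74 VAR.
Step 9 — Apparent power: |S| = 158.9 VA.
Step 10 — Power factor: PF = P/|S| = 0.9104 (lagging).

(a) P = 144.7 W  (b) Q = 65.74 VAR  (c) S = 158.9 VA  (d) PF = 0.9104 (lagging)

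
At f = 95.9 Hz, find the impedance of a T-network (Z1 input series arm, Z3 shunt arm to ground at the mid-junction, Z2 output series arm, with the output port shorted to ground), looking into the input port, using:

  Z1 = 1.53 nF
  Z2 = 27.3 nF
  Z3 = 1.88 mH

Step 1 — Angular frequency: ω = 2π·f = 2π·95.9 = 602.6 rad/s.
Step 2 — Component impedances:
  Z1: Z = 1/(jωC) = -j/(ω·C) = 0 - j1.085e+06 Ω
  Z2: Z = 1/(jωC) = -j/(ω·C) = 0 - j6.079e+04 Ω
  Z3: Z = jωL = j·602.6·0.00188 = 0 + j1.133 Ω
Step 3 — With the output port shorted to ground, the output series arm Z2 runs from the junction to ground; the shunt arm Z3 also runs from the junction to ground. They appear in parallel: Z3 || Z2 = 0 + j1.133 Ω.
Step 4 — Series with input arm Z1: Z_in = Z1 + (Z3 || Z2) = 0 - j1.085e+06 Ω = 1.085e+06∠-90.0° Ω.

Z = 0 - j1.085e+06 Ω = 1.085e+06∠-90.0° Ω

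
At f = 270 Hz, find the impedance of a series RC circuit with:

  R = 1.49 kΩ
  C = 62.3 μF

Step 1 — Angular frequency: ω = 2π·f = 2π·270 = 1696 rad/s.
Step 2 — Component impedances:
  R: Z = R = 1490 Ω
  C: Z = 1/(jωC) = -j/(ω·C) = 0 - j9.462 Ω
Step 3 — Series combination: Z_total = R + C = 1490 - j9.462 Ω = 1490∠-0.4° Ω.

Z = 1490 - j9.462 Ω = 1490∠-0.4° Ω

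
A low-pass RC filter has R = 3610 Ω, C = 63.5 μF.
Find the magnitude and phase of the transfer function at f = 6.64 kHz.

Step 1 — Angular frequency: ω = 2π·6640 = 4.172e+04 rad/s.
Step 2 — Transfer function: H(jω) = 1/(1 + jωRC).
Step 3 — Denominator: 1 + jωRC = 1 + j·4.172e+04·3610·6.35e-05 = 1 + j9564.
Step 4 — H = 1.093e-08 - j0.0001046.
Step 5 — Magnitude: |H| = 0.0001046 (-79.6 dB); phase: φ = -90.0°.

|H| = 0.0001046 (-79.6 dB), φ = -90.0°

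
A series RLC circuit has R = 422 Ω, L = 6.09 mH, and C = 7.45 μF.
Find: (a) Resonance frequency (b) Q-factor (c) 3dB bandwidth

Step 1 — Resonance condition Im(Z)=0 gives ω₀ = 1/√(LC).
Step 2 — ω₀ = 1/√(0.00609·7.45e-06) = 4695 rad/s.
Step 3 — f₀ = ω₀/(2π) = 747.2 Hz.
Step 4 — Series Q: Q = ω₀L/R = 4695·0.00609/422 = 0.06775.
Step 5 — 3dB bandwidth: Δω = ω₀/Q = 6.929e+04 rad/s; BW = Δω/(2π) = 1.103e+04 Hz.

(a) f₀ = 747.2 Hz  (b) Q = 0.06775  (c) BW = 1.103e+04 Hz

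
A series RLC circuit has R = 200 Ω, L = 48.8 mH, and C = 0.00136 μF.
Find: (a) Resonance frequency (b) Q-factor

Step 1 — Resonance condition Im(Z)=0 gives ω₀ = 1/√(LC).
Step 2 — ω₀ = 1/√(0.0488·1.36e-09) = 1.227e+05 rad/s.
Step 3 — f₀ = ω₀/(2π) = 1.954e+04 Hz.
Step 4 — Series Q: Q = ω₀L/R = 1.227e+05·0.0488/200 = 29.95.

(a) f₀ = 1.954e+04 Hz  (b) Q = 29.95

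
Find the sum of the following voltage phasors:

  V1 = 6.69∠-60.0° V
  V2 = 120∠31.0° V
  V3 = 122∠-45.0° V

Step 1 — Convert each phasor to rectangular form:
  V1 = 6.69·(cos(-60.0°) + j·sin(-60.0°)) = 3.345 - j5.794 V
  V2 = 120·(cos(31.0°) + j·sin(31.0°)) = 102.9 + j61.8 V
  V3 = 122·(cos(-45.0°) + j·sin(-45.0°)) = 86.27 - j86.27 V
Step 2 — Sum components: V_total = 192.5 - j30.26 V.
Step 3 — Convert to polar: |V_total| = 194.8 V, ∠V_total = -8.9°.

V_total = 194.8∠-8.9° V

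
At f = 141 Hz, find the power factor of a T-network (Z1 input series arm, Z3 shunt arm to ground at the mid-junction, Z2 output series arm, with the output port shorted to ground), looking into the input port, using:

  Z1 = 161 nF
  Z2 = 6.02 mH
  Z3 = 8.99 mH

Step 1 — Angular frequency: ω = 2π·f = 2π·141 = 885.9 rad/s.
Step 2 — Component impedances:
  Z1: Z = 1/(jωC) = -j/(ω·C) = 0 - j7011 Ω
  Z2: Z = jωL = j·885.9·0.00602 = 0 + j5.333 Ω
  Z3: Z = jωL = j·885.9·0.00899 = 0 + j7.965 Ω
Step 3 — With the output port shorted to ground, the output series arm Z2 runs from the junction to ground; the shunt arm Z3 also runs from the junction to ground. They appear in parallel: Z3 || Z2 = 0 + j3.194 Ω.
Step 4 — Series with input arm Z1: Z_in = Z1 + (Z3 || Z2) = 0 - j7008 Ω = 7008∠-90.0° Ω.
Step 5 — Power factor: PF = cos(φ) = Re(Z)/|Z| = 0/7008 = 0.
Step 6 — Type: Im(Z) = -7008 ⇒ leading (phase φ = -90.0°).

PF = 0 (leading, φ = -90.0°)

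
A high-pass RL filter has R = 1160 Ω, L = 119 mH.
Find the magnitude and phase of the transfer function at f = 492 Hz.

Step 1 — Angular frequency: ω = 2π·492 = 3091 rad/s.
Step 2 — Transfer function: H(jω) = jωL/(R + jωL).
Step 3 — Numerator jωL = j·367.9; denominator R + jωL = 1160 + j367.9.
Step 4 — H = 0.09138 + j0.2881.
Step 5 — Magnitude: |H| = 0.3023 (-10.4 dB); phase: φ = 72.4°.

|H| = 0.3023 (-10.4 dB), φ = 72.4°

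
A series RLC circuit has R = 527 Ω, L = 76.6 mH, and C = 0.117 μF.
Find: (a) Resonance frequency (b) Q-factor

Step 1 — Resonance condition Im(Z)=0 gives ω₀ = 1/√(LC).
Step 2 — ω₀ = 1/√(0.0766·1.17e-07) = 1.056e+04 rad/s.
Step 3 — f₀ = ω₀/(2π) = 1681 Hz.
Step 4 — Series Q: Q = ω₀L/R = 1.056e+04·0.0766/527 = 1.535.

(a) f₀ = 1681 Hz  (b) Q = 1.535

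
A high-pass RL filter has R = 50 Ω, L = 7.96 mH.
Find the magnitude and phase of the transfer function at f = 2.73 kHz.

Step 1 — Angular frequency: ω = 2π·2730 = 1.715e+04 rad/s.
Step 2 — Transfer function: H(jω) = jωL/(R + jωL).
Step 3 — Numerator jωL = j·136.5; denominator R + jωL = 50 + j136.5.
Step 4 — H = 0.8818 + j0.3229.
Step 5 — Magnitude: |H| = 0.939 (-0.5 dB); phase: φ = 20.1°.

|H| = 0.939 (-0.5 dB), φ = 20.1°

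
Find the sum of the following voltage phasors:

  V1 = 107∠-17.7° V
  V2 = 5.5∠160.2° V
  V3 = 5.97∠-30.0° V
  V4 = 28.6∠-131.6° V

Step 1 — Convert each phasor to rectangular form:
  V1 = 107·(cos(-17.7°) + j·sin(-17.7°)) = 101.9 - j32.53 V
  V2 = 5.5·(cos(160.2°) + j·sin(160.2°)) = -5.175 + j1.863 V
  V3 = 5.97·(cos(-30.0°) + j·sin(-30.0°)) = 5.17 - j2.985 V
  V4 = 28.6·(cos(-131.6°) + j·sin(-131.6°)) = -18.99 - j21.39 V
Step 2 — Sum components: V_total = 82.94 - j55.04 V.
Step 3 — Convert to polar: |V_total| = 99.54 V, ∠V_total = -33.6°.

V_total = 99.54∠-33.6° V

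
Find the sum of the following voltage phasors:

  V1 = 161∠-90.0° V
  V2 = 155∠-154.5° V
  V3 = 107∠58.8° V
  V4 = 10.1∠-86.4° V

Step 1 — Convert each phasor to rectangular form:
  V1 = 161·(cos(-90.0°) + j·sin(-90.0°)) = 0 - j161 V
  V2 = 155·(cos(-154.5°) + j·sin(-154.5°)) = -139.9 - j66.73 V
  V3 = 107·(cos(58.8°) + j·sin(58.8°)) = 55.43 + j91.52 V
  V4 = 10.1·(cos(-86.4°) + j·sin(-86.4°)) = 0.6342 - j10.08 V
Step 2 — Sum components: V_total = -83.84 - j146.3 V.
Step 3 — Convert to polar: |V_total| = 168.6 V, ∠V_total = -119.8°.

V_total = 168.6∠-119.8° V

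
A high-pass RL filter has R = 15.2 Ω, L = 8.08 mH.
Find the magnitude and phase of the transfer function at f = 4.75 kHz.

Step 1 — Angular frequency: ω = 2π·4750 = 2.985e+04 rad/s.
Step 2 — Transfer function: H(jω) = jωL/(R + jωL).
Step 3 — Numerator jωL = j·241.1; denominator R + jωL = 15.2 + j241.1.
Step 4 — H = 0.996 + j0.06278.
Step 5 — Magnitude: |H| = 0.998 (-0.0 dB); phase: φ = 3.6°.

|H| = 0.998 (-0.0 dB), φ = 3.6°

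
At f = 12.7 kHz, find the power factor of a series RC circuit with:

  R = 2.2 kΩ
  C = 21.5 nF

Step 1 — Angular frequency: ω = 2π·f = 2π·1.27e+04 = 7.98e+04 rad/s.
Step 2 — Component impedances:
  R: Z = R = 2200 Ω
  C: Z = 1/(jωC) = -j/(ω·C) = 0 - j582.9 Ω
Step 3 — Series combination: Z_total = R + C = 2200 - j582.9 Ω = 2276∠-14.8° Ω.
Step 4 — Power factor: PF = cos(φ) = Re(Z)/|Z| = 2200/2276 = 0.9666.
Step 5 — Type: Im(Z) = -582.9 ⇒ leading (phase φ = -14.8°).

PF = 0.9666 (leading, φ = -14.8°)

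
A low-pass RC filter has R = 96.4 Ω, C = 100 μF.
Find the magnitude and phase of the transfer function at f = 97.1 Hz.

Step 1 — Angular frequency: ω = 2π·97.1 = 610.1 rad/s.
Step 2 — Transfer function: H(jω) = 1/(1 + jωRC).
Step 3 — Denominator: 1 + jωRC = 1 + j·610.1·96.4·0.0001 = 1 + j5.881.
Step 4 — H = 0.0281 - j0.1653.
Step 5 — Magnitude: |H| = 0.1676 (-15.5 dB); phase: φ = -80.4°.

|H| = 0.1676 (-15.5 dB), φ = -80.4°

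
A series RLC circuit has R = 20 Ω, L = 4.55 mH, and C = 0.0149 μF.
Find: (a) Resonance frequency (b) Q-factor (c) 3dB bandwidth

Step 1 — Resonance condition Im(Z)=0 gives ω₀ = 1/√(LC).
Step 2 — ω₀ = 1/√(0.00455·1.49e-08) = 1.215e+05 rad/s.
Step 3 — f₀ = ω₀/(2π) = 1.933e+04 Hz.
Step 4 — Series Q: Q = ω₀L/R = 1.215e+05·0.00455/20 = 27.63.
Step 5 — 3dB bandwidth: Δω = ω₀/Q = 4396 rad/s; BW = Δω/(2π) = 699.6 Hz.

(a) f₀ = 1.933e+04 Hz  (b) Q = 27.63  (c) BW = 699.6 Hz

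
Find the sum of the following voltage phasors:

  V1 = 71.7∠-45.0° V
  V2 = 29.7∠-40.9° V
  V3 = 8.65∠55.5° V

Step 1 — Convert each phasor to rectangular form:
  V1 = 71.7·(cos(-45.0°) + j·sin(-45.0°)) = 50.7 - j50.7 V
  V2 = 29.7·(cos(-40.9°) + j·sin(-40.9°)) = 22.45 - j19.45 V
  V3 = 8.65·(cos(55.5°) + j·sin(55.5°)) = 4.899 + j7.129 V
Step 2 — Sum components: V_total = 78.05 - j63.02 V.
Step 3 — Convert to polar: |V_total| = 100.3 V, ∠V_total = -38.9°.

V_total = 100.3∠-38.9° V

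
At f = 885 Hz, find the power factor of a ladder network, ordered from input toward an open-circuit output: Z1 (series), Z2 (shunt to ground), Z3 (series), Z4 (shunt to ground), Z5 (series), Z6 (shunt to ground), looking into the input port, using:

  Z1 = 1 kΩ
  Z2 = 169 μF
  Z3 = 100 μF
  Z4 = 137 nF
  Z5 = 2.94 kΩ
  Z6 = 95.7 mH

Step 1 — Angular frequency: ω = 2π·f = 2π·885 = 5561 rad/s.
Step 2 — Component impedances:
  Z1: Z = R = 1000 Ω
  Z2: Z = 1/(jωC) = -j/(ω·C) = 0 - j1.064 Ω
  Z3: Z = 1/(jωC) = -j/(ω·C) = 0 - j1.798 Ω
  Z4: Z = 1/(jωC) = -j/(ω·C) = 0 - j1313 Ω
  Z5: Z = R = 2940 Ω
  Z6: Z = jωL = j·5561·0.0957 = 0 + j532.2 Ω
Step 3 — Ladder network (open output): work backward from the far end, alternating series and parallel combinations. Z_in = 1000 - j1.063 Ω = 1000∠-0.1° Ω.
Step 4 — Power factor: PF = cos(φ) = Re(Z)/|Z| = 1000/1000 = 1.
Step 5 — Type: Im(Z) = -1.063 ⇒ leading (phase φ = -0.1°).

PF = 1 (leading, φ = -0.1°)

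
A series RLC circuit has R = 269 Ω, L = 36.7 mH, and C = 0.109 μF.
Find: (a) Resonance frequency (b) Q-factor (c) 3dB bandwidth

Step 1 — Resonance condition Im(Z)=0 gives ω₀ = 1/√(LC).
Step 2 — ω₀ = 1/√(0.0367·1.09e-07) = 1.581e+04 rad/s.
Step 3 — f₀ = ω₀/(2π) = 2516 Hz.
Step 4 — Series Q: Q = ω₀L/R = 1.581e+04·0.0367/269 = 2.157.
Step 5 — 3dB bandwidth: Δω = ω₀/Q = 7330 rad/s; BW = Δω/(2π) = 1167 Hz.

(a) f₀ = 2516 Hz  (b) Q = 2.157  (c) BW = 1167 Hz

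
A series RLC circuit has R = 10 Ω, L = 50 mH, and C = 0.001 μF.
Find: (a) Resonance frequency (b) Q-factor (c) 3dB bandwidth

Step 1 — Resonance condition Im(Z)=0 gives ω₀ = 1/√(LC).
Step 2 — ω₀ = 1/√(0.05·1e-09) = 1.414e+05 rad/s.
Step 3 — f₀ = ω₀/(2π) = 2.251e+04 Hz.
Step 4 — Series Q: Q = ω₀L/R = 1.414e+05·0.05/10 = 707.1.
Step 5 — 3dB bandwidth: Δω = ω₀/Q = 200 rad/s; BW = Δω/(2π) = 31.83 Hz.

(a) f₀ = 2.251e+04 Hz  (b) Q = 707.1  (c) BW = 31.83 Hz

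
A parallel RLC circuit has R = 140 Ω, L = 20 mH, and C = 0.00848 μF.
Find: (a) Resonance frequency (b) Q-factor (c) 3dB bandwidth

Step 1 — Resonance: ω₀ = 1/√(LC) = 1/√(0.02·8.48e-09) = 7.679e+04 rad/s.
Step 2 — f₀ = ω₀/(2π) = 1.222e+04 Hz.
Step 3 — Parallel Q: Q = R/(ω₀L) = 140/(7.679e+04·0.02) = 0.09116.
Step 4 — Bandwidth: Δω = ω₀/Q = 8.423e+05 rad/s; BW = Δω/(2π) = 1.341e+05 Hz.

(a) f₀ = 1.222e+04 Hz  (b) Q = 0.09116  (c) BW = 1.341e+05 Hz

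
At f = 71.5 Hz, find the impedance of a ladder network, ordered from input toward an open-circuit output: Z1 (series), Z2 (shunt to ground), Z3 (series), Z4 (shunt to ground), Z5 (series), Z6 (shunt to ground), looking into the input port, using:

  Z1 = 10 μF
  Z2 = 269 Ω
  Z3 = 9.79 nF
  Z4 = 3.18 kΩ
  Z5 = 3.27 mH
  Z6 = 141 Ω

Step 1 — Angular frequency: ω = 2π·f = 2π·71.5 = 449.2 rad/s.
Step 2 — Component impedances:
  Z1: Z = 1/(jωC) = -j/(ω·C) = 0 - j222.6 Ω
  Z2: Z = R = 269 Ω
  Z3: Z = 1/(jωC) = -j/(ω·C) = 0 - j2.274e+05 Ω
  Z4: Z = R = 3180 Ω
  Z5: Z = jωL = j·449.2·0.00327 = 0 + j1.469 Ω
  Z6: Z = R = 141 Ω
Step 3 — Ladder network (open output): work backward from the far end, alternating series and parallel combinations. Z_in = 269 - j222.9 Ω = 349.4∠-39.6° Ω.

Z = 269 - j222.9 Ω = 349.4∠-39.6° Ω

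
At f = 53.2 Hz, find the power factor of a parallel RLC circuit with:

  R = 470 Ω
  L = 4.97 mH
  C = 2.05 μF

Step 1 — Angular frequency: ω = 2π·f = 2π·53.2 = 334.3 rad/s.
Step 2 — Component impedances:
  R: Z = R = 470 Ω
  L: Z = jωL = j·334.3·0.00497 = 0 + j1.661 Ω
  C: Z = 1/(jωC) = -j/(ω·C) = 0 - j1459 Ω
Step 3 — Parallel combination: 1/Z_total = 1/R + 1/L + 1/C; Z_total = 0.005885 + j1.663 Ω = 1.663∠89.8° Ω.
Step 4 — Power factor: PF = cos(φ) = Re(Z)/|Z| = 0.005885/1.663 = 0.003539.
Step 5 — Type: Im(Z) = 1.663 ⇒ lagging (phase φ = 89.8°).

PF = 0.003539 (lagging, φ = 89.8°)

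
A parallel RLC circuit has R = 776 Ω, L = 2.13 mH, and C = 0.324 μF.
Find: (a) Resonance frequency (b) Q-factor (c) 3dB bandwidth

Step 1 — Resonance: ω₀ = 1/√(LC) = 1/√(0.00213·3.24e-07) = 3.807e+04 rad/s.
Step 2 — f₀ = ω₀/(2π) = 6058 Hz.
Step 3 — Parallel Q: Q = R/(ω₀L) = 776/(3.807e+04·0.00213) = 9.571.
Step 4 — Bandwidth: Δω = ω₀/Q = 3977 rad/s; BW = Δω/(2π) = 633 Hz.

(a) f₀ = 6058 Hz  (b) Q = 9.571  (c) BW = 633 Hz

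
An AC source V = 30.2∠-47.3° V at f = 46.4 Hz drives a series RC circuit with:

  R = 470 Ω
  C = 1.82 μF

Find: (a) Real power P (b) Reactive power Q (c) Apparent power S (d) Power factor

Step 1 — Angular frequency: ω = 2π·f = 2π·46.4 = 291.5 rad/s.
Step 2 — Component impedances:
  R: Z = R = 470 Ω
  C: Z = 1/(jωC) = -j/(ω·C) = 0 - j1885 Ω
Step 3 — Series combination: Z_total = R + C = 470 - j1885 Ω = 1942∠-76.0° Ω.
Step 4 — Source phasor: V = 30.2∠-47.3° V = 20.48 - j22.19 V.
Step 5 — Current: I = V / Z = 0.01364 + j0.007466 A = 0.01555∠28.7° A.
Step 6 — Complex power: S = V·I* = 0.1136 - j0.4556 VA.
Step 7 — Real power: P = Re(S) = 0.1136 W.
Step 8 — Reactive power: Q = Im(S) = -0.4556 VAR.
Step 9 — Apparent power: |S| = 0.4695 VA.
Step 10 — Power factor: PF = P/|S| = 0.242 (leading).

(a) P = 0.1136 W  (b) Q = -0.4556 VAR  (c) S = 0.4695 VA  (d) PF = 0.242 (leading)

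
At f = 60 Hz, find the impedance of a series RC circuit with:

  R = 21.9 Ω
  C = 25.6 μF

Step 1 — Angular frequency: ω = 2π·f = 2π·60 = 377 rad/s.
Step 2 — Component impedances:
  R: Z = R = 21.9 Ω
  C: Z = 1/(jωC) = -j/(ω·C) = 0 - j103.6 Ω
Step 3 — Series combination: Z_total = R + C = 21.9 - j103.6 Ω = 105.9∠-78.1° Ω.

Z = 21.9 - j103.6 Ω = 105.9∠-78.1° Ω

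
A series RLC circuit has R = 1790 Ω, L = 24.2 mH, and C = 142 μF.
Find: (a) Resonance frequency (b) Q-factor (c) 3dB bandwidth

Step 1 — Resonance: ω₀ = 1/√(LC) = 1/√(0.0242·0.000142) = 539.4 rad/s.
Step 2 — f₀ = ω₀/(2π) = 85.86 Hz.
Step 3 — Series Q: Q = ω₀L/R = 539.4·0.0242/1790 = 0.007293.
Step 4 — Bandwidth: Δω = ω₀/Q = 7.397e+04 rad/s; BW = Δω/(2π) = 1.177e+04 Hz.

(a) f₀ = 85.86 Hz  (b) Q = 0.007293  (c) BW = 1.177e+04 Hz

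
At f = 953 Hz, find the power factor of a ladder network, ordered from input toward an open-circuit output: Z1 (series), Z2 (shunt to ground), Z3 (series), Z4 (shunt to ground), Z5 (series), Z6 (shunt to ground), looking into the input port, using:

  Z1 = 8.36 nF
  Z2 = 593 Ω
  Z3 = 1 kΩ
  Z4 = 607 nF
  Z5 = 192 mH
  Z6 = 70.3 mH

Step 1 — Angular frequency: ω = 2π·f = 2π·953 = 5988 rad/s.
Step 2 — Component impedances:
  Z1: Z = 1/(jωC) = -j/(ω·C) = 0 - j1.998e+04 Ω
  Z2: Z = R = 593 Ω
  Z3: Z = R = 1000 Ω
  Z4: Z = 1/(jωC) = -j/(ω·C) = 0 - j275.1 Ω
  Z5: Z = jωL = j·5988·0.192 = 0 + j1150 Ω
  Z6: Z = jωL = j·5988·0.0703 = 0 + j420.9 Ω
Step 3 — Ladder network (open output): work backward from the far end, alternating series and parallel combinations. Z_in = 381.5 - j2.002e+04 Ω = 2.002e+04∠-88.9° Ω.
Step 4 — Power factor: PF = cos(φ) = Re(Z)/|Z| = 381.53/20024 = 0.01905.
Step 5 — Type: Im(Z) = -2.002e+04 ⇒ leading (phase φ = -88.9°).

PF = 0.01905 (leading, φ = -88.9°)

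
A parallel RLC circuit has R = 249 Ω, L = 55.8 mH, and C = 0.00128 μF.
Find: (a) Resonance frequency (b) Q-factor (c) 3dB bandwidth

Step 1 — Resonance: ω₀ = 1/√(LC) = 1/√(0.0558·1.28e-09) = 1.183e+05 rad/s.
Step 2 — f₀ = ω₀/(2π) = 1.883e+04 Hz.
Step 3 — Parallel Q: Q = R/(ω₀L) = 249/(1.183e+05·0.0558) = 0.03771.
Step 4 — Bandwidth: Δω = ω₀/Q = 3.138e+06 rad/s; BW = Δω/(2π) = 4.994e+05 Hz.

(a) f₀ = 1.883e+04 Hz  (b) Q = 0.03771  (c) BW = 4.994e+05 Hz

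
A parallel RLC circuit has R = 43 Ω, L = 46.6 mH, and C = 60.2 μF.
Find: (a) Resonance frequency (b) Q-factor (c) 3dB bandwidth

Step 1 — Resonance: ω₀ = 1/√(LC) = 1/√(0.0466·6.02e-05) = 597 rad/s.
Step 2 — f₀ = ω₀/(2π) = 95.02 Hz.
Step 3 — Parallel Q: Q = R/(ω₀L) = 43/(597·0.0466) = 1.546.
Step 4 — Bandwidth: Δω = ω₀/Q = 386.3 rad/s; BW = Δω/(2π) = 61.48 Hz.

(a) f₀ = 95.02 Hz  (b) Q = 1.546  (c) BW = 61.48 Hz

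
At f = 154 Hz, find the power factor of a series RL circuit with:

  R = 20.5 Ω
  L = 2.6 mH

Step 1 — Angular frequency: ω = 2π·f = 2π·154 = 967.6 rad/s.
Step 2 — Component impedances:
  R: Z = R = 20.5 Ω
  L: Z = jωL = j·967.6·0.0026 = 0 + j2.516 Ω
Step 3 — Series combination: Z_total = R + L = 20.5 + j2.516 Ω = 20.65∠7.0° Ω.
Step 4 — Power factor: PF = cos(φ) = Re(Z)/|Z| = 20.5/20.6538 = 0.9926.
Step 5 — Type: Im(Z) = 2.516 ⇒ lagging (phase φ = 7.0°).

PF = 0.9926 (lagging, φ = 7.0°)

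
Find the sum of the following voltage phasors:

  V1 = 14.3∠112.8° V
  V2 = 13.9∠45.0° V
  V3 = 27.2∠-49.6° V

Step 1 — Convert each phasor to rectangular form:
  V1 = 14.3·(cos(112.8°) + j·sin(112.8°)) = -5.541 + j13.18 V
  V2 = 13.9·(cos(45.0°) + j·sin(45.0°)) = 9.829 + j9.829 V
  V3 = 27.2·(cos(-49.6°) + j·sin(-49.6°)) = 17.63 - j20.71 V
Step 2 — Sum components: V_total = 21.92 + j2.298 V.
Step 3 — Convert to polar: |V_total| = 22.04 V, ∠V_total = 6.0°.

V_total = 22.04∠6.0° V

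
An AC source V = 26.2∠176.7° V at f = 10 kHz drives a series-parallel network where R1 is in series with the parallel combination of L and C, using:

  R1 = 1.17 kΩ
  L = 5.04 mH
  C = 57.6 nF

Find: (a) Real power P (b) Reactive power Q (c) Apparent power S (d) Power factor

Step 1 — Angular frequency: ω = 2π·f = 2π·1e+04 = 6.283e+04 rad/s.
Step 2 — Component impedances:
  R1: Z = R = 1170 Ω
  L: Z = jωL = j·6.283e+04·0.00504 = 0 + j316.7 Ω
  C: Z = 1/(jωC) = -j/(ω·C) = 0 - j276.3 Ω
Step 3 — Parallel branch: L || C = 1/(1/L + 1/C) = 0 - j2168 Ω.
Step 4 — Series with R1: Z_total = R1 + (L || C) = 1170 - j2168 Ω = 2463∠-61.6° Ω.
Step 5 — Source phasor: V = 26.2∠176.7° V = -26.16 + j1.508 V.
Step 6 — Current: I = V / Z = -0.005582 - j0.009053 A = 0.01064∠-121.7° A.
Step 7 — Complex power: S = V·I* = 0.1323 - j0.2452 VA.
Step 8 — Real power: P = Re(S) = 0.1323 W.
Step 9 — Reactive power: Q = Im(S) = -0.2452 VAR.
Step 10 — Apparent power: |S| = 0.2786 VA.
Step 11 — Power factor: PF = P/|S| = 0.4749 (leading).

(a) P = 0.1323 W  (b) Q = -0.2452 VAR  (c) S = 0.2786 VA  (d) PF = 0.4749 (leading)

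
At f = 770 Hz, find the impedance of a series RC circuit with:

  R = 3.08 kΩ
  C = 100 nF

Step 1 — Angular frequency: ω = 2π·f = 2π·770 = 4838 rad/s.
Step 2 — Component impedances:
  R: Z = R = 3080 Ω
  C: Z = 1/(jωC) = -j/(ω·C) = 0 - j2067 Ω
Step 3 — Series combination: Z_total = R + C = 3080 - j2067 Ω = 3709∠-33.9° Ω.

Z = 3080 - j2067 Ω = 3709∠-33.9° Ω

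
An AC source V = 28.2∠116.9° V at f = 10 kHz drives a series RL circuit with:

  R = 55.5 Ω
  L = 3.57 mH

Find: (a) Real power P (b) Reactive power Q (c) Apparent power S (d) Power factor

Step 1 — Angular frequency: ω = 2π·f = 2π·1e+04 = 6.283e+04 rad/s.
Step 2 — Component impedances:
  R: Z = R = 55.5 Ω
  L: Z = jωL = j·6.283e+04·0.00357 = 0 + j224.3 Ω
Step 3 — Series combination: Z_total = R + L = 55.5 + j224.3 Ω = 231.1∠76.1° Ω.
Step 4 — Source phasor: V = 28.2∠116.9° V = -12.76 + j25.15 V.
Step 5 — Current: I = V / Z = 0.09239 + j0.07974 A = 0.122∠40.8° A.
Step 6 — Complex power: S = V·I* = 0.8266 + j3.341 VA.
Step 7 — Real power: P = Re(S) = 0.8266 W.
Step 8 — Reactive power: Q = Im(S) = 3.341 VAR.
Step 9 — Apparent power: |S| = 3.441 VA.
Step 10 — Power factor: PF = P/|S| = 0.2402 (lagging).

(a) P = 0.8266 W  (b) Q = 3.341 VAR  (c) S = 3.441 VA  (d) PF = 0.2402 (lagging)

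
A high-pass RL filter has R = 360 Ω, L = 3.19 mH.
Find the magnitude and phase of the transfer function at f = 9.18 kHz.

Step 1 — Angular frequency: ω = 2π·9180 = 5.768e+04 rad/s.
Step 2 — Transfer function: H(jω) = jωL/(R + jωL).
Step 3 — Numerator jωL = j·184; denominator R + jωL = 360 + j184.
Step 4 — H = 0.2071 + j0.4052.
Step 5 — Magnitude: |H| = 0.4551 (-6.8 dB); phase: φ = 62.9°.

|H| = 0.4551 (-6.8 dB), φ = 62.9°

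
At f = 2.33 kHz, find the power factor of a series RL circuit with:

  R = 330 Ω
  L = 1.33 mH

Step 1 — Angular frequency: ω = 2π·f = 2π·2330 = 1.464e+04 rad/s.
Step 2 — Component impedances:
  R: Z = R = 330 Ω
  L: Z = jωL = j·1.464e+04·0.00133 = 0 + j19.47 Ω
Step 3 — Series combination: Z_total = R + L = 330 + j19.47 Ω = 330.6∠3.4° Ω.
Step 4 — Power factor: PF = cos(φ) = Re(Z)/|Z| = 330/330.57 = 0.9983.
Step 5 — Type: Im(Z) = 19.47 ⇒ lagging (phase φ = 3.4°).

PF = 0.9983 (lagging, φ = 3.4°)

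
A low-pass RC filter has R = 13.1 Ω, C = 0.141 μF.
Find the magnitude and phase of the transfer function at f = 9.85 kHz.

Step 1 — Angular frequency: ω = 2π·9850 = 6.189e+04 rad/s.
Step 2 — Transfer function: H(jω) = 1/(1 + jωRC).
Step 3 — Denominator: 1 + jωRC = 1 + j·6.189e+04·13.1·1.41e-07 = 1 + j0.1143.
Step 4 — H = 0.9871 - j0.1128.
Step 5 — Magnitude: |H| = 0.9935 (-0.1 dB); phase: φ = -6.5°.

|H| = 0.9935 (-0.1 dB), φ = -6.5°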